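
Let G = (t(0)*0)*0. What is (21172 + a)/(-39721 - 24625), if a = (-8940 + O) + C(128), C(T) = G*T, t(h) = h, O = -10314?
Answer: -959/32173 ≈ -0.029808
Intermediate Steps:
G = 0 (G = (0*0)*0 = 0*0 = 0)
C(T) = 0 (C(T) = 0*T = 0)
a = -19254 (a = (-8940 - 10314) + 0 = -19254 + 0 = -19254)
(21172 + a)/(-39721 - 24625) = (21172 - 19254)/(-39721 - 24625) = 1918/(-64346) = 1918*(-1/64346) = -959/32173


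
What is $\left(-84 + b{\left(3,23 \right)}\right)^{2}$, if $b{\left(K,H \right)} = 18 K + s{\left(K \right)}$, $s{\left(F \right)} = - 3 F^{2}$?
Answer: $3249$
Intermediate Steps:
$b{\left(K,H \right)} = - 3 K^{2} + 18 K$ ($b{\left(K,H \right)} = 18 K - 3 K^{2} = - 3 K^{2} + 18 K$)
$\left(-84 + b{\left(3,23 \right)}\right)^{2} = \left(-84 + 3 \cdot 3 \left(6 - 3\right)\right)^{2} = \left(-84 + 3 \cdot 3 \cdot 3\right)^{2} = \left(-84 + 27\right)^{2} = \left(-57\right)^{2} = 3249$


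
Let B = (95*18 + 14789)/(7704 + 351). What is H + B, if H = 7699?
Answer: 62031944/8055 ≈ 7701.0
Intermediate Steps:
B = 16499/8055 (B = (1710 + 14789)/8055 = 16499*(1/8055) = 16499/8055 ≈ 2.0483)
H + B = 7699 + 16499/8055 = 62031944/8055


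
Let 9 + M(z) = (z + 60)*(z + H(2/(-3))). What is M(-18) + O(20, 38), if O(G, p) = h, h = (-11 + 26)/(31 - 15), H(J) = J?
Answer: -12673/16 ≈ -792.06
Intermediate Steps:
h = 15/16 ≈ 0.93750
O(G, p) = 15/16
M(z) = -9 + (60 + z)*(-⅔ + z) (M(z) = -9 + (z + 60)*(z + 2/(-3)) = -9 + (60 + z)*(z + 2*(-⅓)) = -9 + (60 + z)*(z - ⅔) = -9 + (60 + z)*(-⅔ + z))
M(-18) + O(20, 38) = (-49 + (-18)² + (178/3)*(-18)) + 15/16 = (-49 + 324 - 1068) + 15/16 = -793 + 15/16 = -12673/16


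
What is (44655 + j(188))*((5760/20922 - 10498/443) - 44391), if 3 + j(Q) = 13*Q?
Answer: -3231199054700792/1544741 ≈ -2.0917e+9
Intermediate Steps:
j(Q) = -3 + 13*Q
(44655 + j(188))*((5760/20922 - 10498/443) - 44391) = (44655 + (-3 + 13*188))*((5760/20922 - 10498/443) - 44391) = (44655 + (-3 + 2444))*((5760*(1/20922) - 10498*1/443) - 44391) = (44655 + 2441)*((960/3487 - 10498/443) - 44391) = 47096*(-36181246/1544741 - 44391) = 47096*(-68608778977/1544741) = -3231199054700792/1544741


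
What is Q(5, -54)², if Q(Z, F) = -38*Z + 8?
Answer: 33124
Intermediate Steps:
Q(Z, F) = 8 - 38*Z
Q(5, -54)² = (8 - 38*5)² = (8 - 190)² = (-182)² = 33124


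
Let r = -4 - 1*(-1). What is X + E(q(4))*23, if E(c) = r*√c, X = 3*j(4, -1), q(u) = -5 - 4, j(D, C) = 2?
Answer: 6 - 207*I ≈ 6.0 - 207.0*I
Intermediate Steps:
q(u) = -9
r = -3 (r = -4 + 1 = -3)
X = 6 (X = 3*2 = 6)
E(c) = -3*√c
X + E(q(4))*23 = 6 - 9*I*23 = 6 - 207*I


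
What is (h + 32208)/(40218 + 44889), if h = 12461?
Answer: 44669/85107 ≈ 0.52486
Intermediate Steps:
(h + 32208)/(40218 + 44889) = (12461 + 32208)/(40218 + 44889) = 44669/85107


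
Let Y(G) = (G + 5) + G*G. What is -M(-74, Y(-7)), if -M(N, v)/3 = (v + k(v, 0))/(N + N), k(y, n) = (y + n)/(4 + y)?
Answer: -611/629 ≈ -0.97138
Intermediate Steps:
k(y, n) = (n + y)/(4 + y)
Y(G) = 5 + G + G**2 (Y(G) = (5 + G) + G**2 = 5 + G + G**2)
M(N, v) = -3*(v + v/(4 + v))/(2*N) (M(N, v) = -3*(v + (0 + v)/(4 + v))/(N + N) = -3*(v + v/(4 + v))/(2*N))
-M(-74, Y(-7)) = -3*(5 - 7 + (-7)**2)*(-5 - (5 - 7 + (-7)**2))/(2*(-74)*(4 + (5 - 7 + (-7)**2))) = -3*(5 - 7 + 49)*(-1)*(-5 - (5 - 7 + 49))/(2*74*(4 + (5 - 7 + 49))) = -3*47*(-1)*(-5 - 1*47)/(2*74*(4 + 47)) = -3*47*(-1)*(-5 - 47)/(2*74*51) = -3*47*(-1)*(-52)/(2*74*51) = -1*611/629 = -611/629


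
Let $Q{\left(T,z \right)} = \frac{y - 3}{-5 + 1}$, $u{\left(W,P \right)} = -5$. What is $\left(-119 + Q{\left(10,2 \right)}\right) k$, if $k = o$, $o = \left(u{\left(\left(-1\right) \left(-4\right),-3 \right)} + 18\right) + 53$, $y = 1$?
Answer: $-7821$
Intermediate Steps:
$o = 66$ ($o = \left(-5 + 18\right) + 53 = 13 + 53 = 66$)
$Q{\left(T,z \right)} = \frac{1}{2}$ ($Q{\left(T,z \right)} = \frac{1 - 3}{-5 + 1} = - \frac{2}{-4} = \left(-2\right) \left(- \frac{1}{4}\right) = \frac{1}{2}$)
$k = 66$
$\left(-119 + Q{\left(10,2 \right)}\right) k = \left(-119 + \frac{1}{2}\right) 66 = \left(- \frac{237}{2}\right) 66 = -7821$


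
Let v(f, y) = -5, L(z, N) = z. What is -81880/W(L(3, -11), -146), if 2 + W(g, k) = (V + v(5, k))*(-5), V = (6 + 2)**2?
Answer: 81880/297 ≈ 275.69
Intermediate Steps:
V = 64 (V = 8**2 = 64)
W(g, k) = -297 (W(g, k) = -2 + (64 - 5)*(-5) = -2 + 59*(-5) = -2 - 295 = -297)
-81880/W(L(3, -11), -146) = -81880/(-297) = -81880*(-1/297) = 81880/297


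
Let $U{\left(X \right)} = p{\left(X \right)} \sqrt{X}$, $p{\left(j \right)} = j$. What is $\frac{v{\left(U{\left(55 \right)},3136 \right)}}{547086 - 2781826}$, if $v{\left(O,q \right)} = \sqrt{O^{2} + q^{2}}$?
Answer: $- \frac{\sqrt{10000871}}{2234740} \approx -0.0014151$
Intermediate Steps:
$U{\left(X \right)} = X^{\frac{3}{2}}$ ($U{\left(X \right)} = X \sqrt{X} = X^{\frac{3}{2}}$)
$\frac{v{\left(U{\left(55 \right)},3136 \right)}}{547086 - 2781826} = \frac{\sqrt{\left(55^{\frac{3}{2}}\right)^{2} + 3136^{2}}}{547086 - 2781826} = \frac{\sqrt{\left(55 \sqrt{55}\right)^{2} + 9834496}}{-2234740} = \sqrt{166375 + 9834496} \left(- \frac{1}{2234740}\right) = \sqrt{10000871} \left(- \frac{1}{2234740}\right) = - \frac{\sqrt{10000871}}{2234740}$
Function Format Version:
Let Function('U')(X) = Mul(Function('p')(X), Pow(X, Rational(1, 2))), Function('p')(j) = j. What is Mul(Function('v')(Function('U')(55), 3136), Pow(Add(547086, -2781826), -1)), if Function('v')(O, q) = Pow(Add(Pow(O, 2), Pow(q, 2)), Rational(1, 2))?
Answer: Mul(Rational(-1, 2234740), Pow(10000871, Rational(1, 2))) ≈ -0.0014151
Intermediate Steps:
Function('U')(X) = Pow(X, Rational(3, 2)) (Function('U')(X) = Mul(X, Pow(X, Rational(1, 2))) = Pow(X, Rational(3, 2)))
Mul(Function('v')(Function('U')(55), 3136), Pow(Add(547086, -2781826), -1)) = Mul(Pow(Add(Pow(Pow(55, Rational(3, 2)), 2), Pow(3136, 2)), Rational(1, 2)), Pow(Add(547086, -2781826), -1)) = Mul(Pow(Add(Pow(Mul(55, Pow(55, Rational(1, 2))), 2), 9834496), Rational(1, 2)), Pow(-2234740, -1)) = Mul(Pow(Add(166375, 9834496), Rational(1, 2)), Rational(-1, 2234740)) = Mul(Pow(10000871, Rational(1, 2)), Rational(-1, 2234740)) = Mul(Rational(-1, 2234740), Pow(10000871, Rational(1, 2)))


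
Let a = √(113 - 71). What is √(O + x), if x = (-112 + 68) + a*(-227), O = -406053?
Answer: √(-406097 - 227*√42) ≈ 638.41*I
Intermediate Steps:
a = √42 ≈ 6.4807
x = -44 - 227*√42 (x = (-112 + 68) + √42*(-227) = -44 - 227*√42 ≈ -1515.1)
√(O + x) = √(-406053 + (-44 - 227*√42)) = √(-406097 - 227*√42)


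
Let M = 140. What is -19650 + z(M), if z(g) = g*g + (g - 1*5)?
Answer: 85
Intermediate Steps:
z(g) = -5 + g + g² (z(g) = g² + (g - 5) = g² + (-5 + g) = -5 + g + g²)
-19650 + z(M) = -19650 + (-5 + 140 + 140²) = -19650 + (-5 + 140 + 19600) = -19650 + 19735 = 85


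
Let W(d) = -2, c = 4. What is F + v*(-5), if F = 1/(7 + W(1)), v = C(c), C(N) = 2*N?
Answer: -199/5 ≈ -39.800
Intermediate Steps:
v = 8 (v = 2*4 = 8)
F = ⅕ (F = 1/(7 - 2) = 1/5 = ⅕ ≈ 0.20000)
F + v*(-5) = ⅕ + 8*(-5) = ⅕ - 40 = -199/5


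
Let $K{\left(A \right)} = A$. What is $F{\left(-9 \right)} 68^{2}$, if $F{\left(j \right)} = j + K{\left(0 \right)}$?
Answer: $-41616$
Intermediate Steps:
$F{\left(j \right)} = j$ ($F{\left(j \right)} = j + 0 = j$)
$F{\left(-9 \right)} 68^{2} = - 9 \cdot 68^{2} = \left(-9\right) 4624 = -41616$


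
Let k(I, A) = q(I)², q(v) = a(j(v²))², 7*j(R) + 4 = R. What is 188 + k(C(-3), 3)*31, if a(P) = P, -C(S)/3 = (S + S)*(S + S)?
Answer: 573001680312611388/2401 ≈ 2.3865e+14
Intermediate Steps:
C(S) = -12*S² (C(S) = -3*(S + S)*(S + S) = -3*2*S*2*S = -12*S²)
j(R) = -4/7 + R/7
q(v) = (-4/7 + v²/7)²
k(I, A) = (-4 + I²)⁴/2401 (k(I, A) = ((-4 + I²)²/49)² = (-4 + I²)⁴/2401)
188 + k(C(-3), 3)*31 = 188 + ((-4 + (-12*(-3)²)²)⁴/2401)*31 = 188 + ((-4 + (-12*9)²)⁴/2401)*31 = 188 + ((-4 + (-108)²)⁴/2401)*31 = 188 + ((-4 + 11664)⁴/2401)*31 = 188 + ((1/2401)*11660⁴)*31 = 188 + ((1/2401)*18483925171360000)*31 = 188 + (18483925171360000/2401)*31 = 188 + 573001680312160000/2401 = 573001680312611388/2401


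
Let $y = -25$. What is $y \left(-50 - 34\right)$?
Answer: $2100$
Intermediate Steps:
$y \left(-50 - 34\right) = - 25 \left(-50 - 34\right) = \left(-25\right) \left(-84\right) = 2100$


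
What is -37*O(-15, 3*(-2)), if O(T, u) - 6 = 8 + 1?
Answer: -555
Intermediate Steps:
O(T, u) = 15 (O(T, u) = 6 + (8 + 1) = 6 + 9 = 15)
-37*O(-15, 3*(-2)) = -37*15 = -555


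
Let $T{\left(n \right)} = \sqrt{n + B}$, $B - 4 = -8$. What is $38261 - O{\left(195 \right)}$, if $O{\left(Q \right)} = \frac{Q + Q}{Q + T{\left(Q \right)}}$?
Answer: $\frac{723745312}{18917} + \frac{195 \sqrt{191}}{18917} \approx 38259.0$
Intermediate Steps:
$B = -4$ ($B = 4 - 8 = -4$)
$T{\left(n \right)} = \sqrt{-4 + n}$ ($T{\left(n \right)} = \sqrt{n - 4} = \sqrt{-4 + n}$)
$O{\left(Q \right)} = \frac{2 Q}{Q + \sqrt{-4 + Q}}$ ($O{\left(Q \right)} = \frac{Q + Q}{Q + \sqrt{-4 + Q}} = \frac{2 Q}{Q + \sqrt{-4 + Q}}$)
$38261 - O{\left(195 \right)} = 38261 - 2 \cdot 195 \frac{1}{195 + \sqrt{-4 + 195}} = 38261 - 2 \cdot 195 \frac{1}{195 + \sqrt{191}} = 38261 - \frac{390}{195 + \sqrt{191}}$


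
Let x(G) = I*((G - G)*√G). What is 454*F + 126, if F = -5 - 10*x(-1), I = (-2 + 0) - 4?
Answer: -2144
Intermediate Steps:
I = -6 (I = -2 - 4 = -6)
x(G) = 0 (x(G) = -6*(G - G)*√G = -0*√G = -6*0 = 0)
F = -5 (F = -5 - 10*0 = -5 + 0 = -5)
454*F + 126 = 454*(-5) + 126 = -2270 + 126 = -2144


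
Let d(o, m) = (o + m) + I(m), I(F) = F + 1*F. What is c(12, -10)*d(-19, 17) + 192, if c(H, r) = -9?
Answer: -96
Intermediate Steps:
I(F) = 2*F (I(F) = F + F = 2*F)
d(o, m) = o + 3*m (d(o, m) = (o + m) + 2*m = (m + o) + 2*m = o + 3*m)
c(12, -10)*d(-19, 17) + 192 = -9*(-19 + 3*17) + 192 = -9*(-19 + 51) + 192 = -9*32 + 192 = -288 + 192 = -96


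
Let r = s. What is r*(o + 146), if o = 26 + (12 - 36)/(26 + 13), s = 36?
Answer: 80208/13 ≈ 6169.8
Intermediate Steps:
r = 36
o = 330/13 (o = 26 - 24/39 = 26 - 24*1/39 = 26 - 8/13 = 330/13 ≈ 25.385)
r*(o + 146) = 36*(330/13 + 146) = 36*(2228/13) = 80208/13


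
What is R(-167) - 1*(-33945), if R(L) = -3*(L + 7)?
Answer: 34425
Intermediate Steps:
R(L) = -21 - 3*L (R(L) = -3*(7 + L) = -21 - 3*L)
R(-167) - 1*(-33945) = (-21 - 3*(-167)) - 1*(-33945) = (-21 + 501) + 33945 = 480 + 33945 = 34425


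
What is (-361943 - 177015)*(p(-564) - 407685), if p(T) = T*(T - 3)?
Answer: 47372791326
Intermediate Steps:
p(T) = T*(-3 + T)
(-361943 - 177015)*(p(-564) - 407685) = (-361943 - 177015)*(-564*(-3 - 564) - 407685) = -538958*(-564*(-567) - 407685) = -538958*(319788 - 407685) = -538958*(-87897) = 47372791326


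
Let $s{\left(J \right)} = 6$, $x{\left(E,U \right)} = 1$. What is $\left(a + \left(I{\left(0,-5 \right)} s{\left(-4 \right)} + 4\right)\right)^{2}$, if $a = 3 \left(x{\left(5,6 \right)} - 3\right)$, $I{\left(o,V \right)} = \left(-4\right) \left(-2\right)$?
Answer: $2116$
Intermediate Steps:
$I{\left(o,V \right)} = 8$
$a = -6$ ($a = 3 \left(1 - 3\right) = 3 \left(-2\right) = -6$)
$\left(a + \left(I{\left(0,-5 \right)} s{\left(-4 \right)} + 4\right)\right)^{2} = \left(-6 + \left(8 \cdot 6 + 4\right)\right)^{2} = \left(-6 + \left(48 + 4\right)\right)^{2} = \left(-6 + 52\right)^{2} = 46^{2} = 2116$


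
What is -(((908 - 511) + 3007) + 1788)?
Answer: -5192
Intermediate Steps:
-(((908 - 511) + 3007) + 1788) = -((397 + 3007) + 1788) = -(3404 + 1788) = -1*5192 = -5192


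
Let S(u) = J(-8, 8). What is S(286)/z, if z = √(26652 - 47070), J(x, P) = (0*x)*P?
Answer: 0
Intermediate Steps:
J(x, P) = 0 (J(x, P) = 0*P = 0)
S(u) = 0
z = I*√20418 (z = √(-20418) = I*√20418 ≈ 142.89*I)
S(286)/z = 0/((I*√20418)) = 0*(-I*√20418/20418) = 0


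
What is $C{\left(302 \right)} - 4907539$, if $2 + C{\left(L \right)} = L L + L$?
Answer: $-4816035$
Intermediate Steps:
$C{\left(L \right)} = -2 + L + L^{2}$ ($C{\left(L \right)} = -2 + \left(L L + L\right) = -2 + \left(L^{2} + L\right) = -2 + \left(L + L^{2}\right) = -2 + L + L^{2}$)
$C{\left(302 \right)} - 4907539 = \left(-2 + 302 + 302^{2}\right) - 4907539 = \left(-2 + 302 + 91204\right) - 4907539 = 91504 - 4907539 = -4816035$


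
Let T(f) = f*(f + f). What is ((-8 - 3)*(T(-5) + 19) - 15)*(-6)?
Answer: 4644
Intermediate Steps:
T(f) = 2*f² (T(f) = f*(2*f) = 2*f²)
((-8 - 3)*(T(-5) + 19) - 15)*(-6) = ((-8 - 3)*(2*(-5)² + 19) - 15)*(-6) = (-11*(2*25 + 19) - 15)*(-6) = (-11*(50 + 19) - 15)*(-6) = (-11*69 - 15)*(-6) = (-759 - 15)*(-6) = -774*(-6) = 4644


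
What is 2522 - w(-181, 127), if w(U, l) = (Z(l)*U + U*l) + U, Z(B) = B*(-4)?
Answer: -66258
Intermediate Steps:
Z(B) = -4*B
w(U, l) = U - 3*U*l (w(U, l) = ((-4*l)*U + U*l) + U = (-4*U*l + U*l) + U = -3*U*l + U = U - 3*U*l)
2522 - w(-181, 127) = 2522 - (-181)*(1 - 3*127) = 2522 - (-181)*(1 - 381) = 2522 - (-181)*(-380) = 2522 - 1*68780 = 2522 - 68780 = -66258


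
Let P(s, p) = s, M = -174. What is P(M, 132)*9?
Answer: -1566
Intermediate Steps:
P(M, 132)*9 = -174*9 = -1566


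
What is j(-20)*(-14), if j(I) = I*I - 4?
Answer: -5544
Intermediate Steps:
j(I) = -4 + I² (j(I) = I² - 4 = -4 + I²)
j(-20)*(-14) = (-4 + (-20)²)*(-14) = (-4 + 400)*(-14) = 396*(-14) = -5544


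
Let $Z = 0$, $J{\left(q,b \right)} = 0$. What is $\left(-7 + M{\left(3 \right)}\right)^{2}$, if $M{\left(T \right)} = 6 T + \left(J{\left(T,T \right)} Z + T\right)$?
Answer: $196$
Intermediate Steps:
$M{\left(T \right)} = 7 T$ ($M{\left(T \right)} = 6 T + \left(0 \cdot 0 + T\right) = 6 T + \left(0 + T\right) = 6 T + T = 7 T$)
$\left(-7 + M{\left(3 \right)}\right)^{2} = \left(-7 + 7 \cdot 3\right)^{2} = \left(-7 + 21\right)^{2} = 14^{2} = 196$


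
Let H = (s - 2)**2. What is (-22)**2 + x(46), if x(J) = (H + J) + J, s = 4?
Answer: 580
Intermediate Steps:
H = 4 (H = (4 - 2)**2 = 2**2 = 4)
x(J) = 4 + 2*J (x(J) = (4 + J) + J = 4 + 2*J)
(-22)**2 + x(46) = (-22)**2 + (4 + 2*46) = 484 + (4 + 92) = 484 + 96 = 580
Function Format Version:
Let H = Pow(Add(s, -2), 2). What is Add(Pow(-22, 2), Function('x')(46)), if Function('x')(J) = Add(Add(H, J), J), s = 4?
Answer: 580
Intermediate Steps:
H = 4 (H = Pow(Add(4, -2), 2) = Pow(2, 2) = 4)
Function('x')(J) = Add(4, Mul(2, J)) (Function('x')(J) = Add(Add(4, J), J) = Add(4, Mul(2, J)))
Add(Pow(-22, 2), Function('x')(46)) = Add(Pow(-22, 2), Add(4, Mul(2, 46))) = Add(484, Add(4, 92)) = Add(484, 96) = 580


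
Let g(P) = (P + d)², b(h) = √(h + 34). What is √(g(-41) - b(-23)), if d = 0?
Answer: √(1681 - √11) ≈ 40.960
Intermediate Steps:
b(h) = √(34 + h)
g(P) = P² (g(P) = (P + 0)² = P²)
√(g(-41) - b(-23)) = √((-41)² - √(34 - 23)) = √(1681 - √11)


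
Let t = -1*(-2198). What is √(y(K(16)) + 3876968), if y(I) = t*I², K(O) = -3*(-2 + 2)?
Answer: 2*√969242 ≈ 1969.0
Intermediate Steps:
K(O) = 0 (K(O) = -3*0 = 0)
t = 2198
y(I) = 2198*I²
√(y(K(16)) + 3876968) = √(2198*0² + 3876968) = √(2198*0 + 3876968) = √(0 + 3876968) = √3876968 = 2*√969242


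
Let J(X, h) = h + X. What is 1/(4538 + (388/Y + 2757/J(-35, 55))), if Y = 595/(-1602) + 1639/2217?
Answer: 8710420/49915510637 ≈ 0.00017450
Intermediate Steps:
J(X, h) = X + h
Y = 435521/1183878 (Y = 595*(-1/1602) + 1639*(1/2217) = -595/1602 + 1639/2217 = 435521/1183878 ≈ 0.36788)
1/(4538 + (388/Y + 2757/J(-35, 55))) = 1/(4538 + (388/(435521/1183878) + 2757/(-35 + 55))) = 1/(4538 + (388*(1183878/435521) + 2757/20)) = 1/(4538 + (459344664/435521 + 2757*(1/20))) = 1/(4538 + (459344664/435521 + 2757/20)) = 1/(4538 + 10387624677/8710420) = 1/(49915510637/8710420) = 8710420/49915510637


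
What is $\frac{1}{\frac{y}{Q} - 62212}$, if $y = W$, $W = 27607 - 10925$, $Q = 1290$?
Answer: $- \frac{645}{40118399} \approx -1.6077 \cdot 10^{-5}$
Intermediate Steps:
$W = 16682$ ($W = 27607 - 10925 = 16682$)
$y = 16682$
$\frac{1}{\frac{y}{Q} - 62212} = \frac{1}{\frac{16682}{1290} - 62212} = \frac{1}{16682 \cdot \frac{1}{1290} - 62212} = \frac{1}{\frac{8341}{645} - 62212} = \frac{1}{- \frac{40118399}{645}} = - \frac{645}{40118399}$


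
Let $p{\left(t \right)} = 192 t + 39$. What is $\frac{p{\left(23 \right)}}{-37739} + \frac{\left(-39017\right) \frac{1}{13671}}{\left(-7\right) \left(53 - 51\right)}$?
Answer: $\frac{619802293}{7223018166} \approx 0.085809$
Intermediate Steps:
$p{\left(t \right)} = 39 + 192 t$
$\frac{p{\left(23 \right)}}{-37739} + \frac{\left(-39017\right) \frac{1}{13671}}{\left(-7\right) \left(53 - 51\right)} = \frac{39 + 192 \cdot 23}{-37739} + \frac{\left(-39017\right) \frac{1}{13671}}{\left(-7\right) \left(53 - 51\right)} = \left(39 + 4416\right) \left(- \frac{1}{37739}\right) + \frac{\left(-39017\right) \frac{1}{13671}}{\left(-7\right) 2} = 4455 \left(- \frac{1}{37739}\right) - \frac{39017}{13671 \left(-14\right)} = - \frac{4455}{37739} - - \frac{39017}{191394} = - \frac{4455}{37739} + \frac{39017}{191394} = \frac{619802293}{7223018166}$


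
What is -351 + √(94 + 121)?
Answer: -351 + √215 ≈ -336.34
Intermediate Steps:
-351 + √(94 + 121) = -351 + √215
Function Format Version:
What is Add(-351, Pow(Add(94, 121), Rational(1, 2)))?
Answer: Add(-351, Pow(215, Rational(1, 2))) ≈ -336.34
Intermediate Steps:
Add(-351, Pow(Add(94, 121), Rational(1, 2))) = Add(-351, Pow(215, Rational(1, 2)))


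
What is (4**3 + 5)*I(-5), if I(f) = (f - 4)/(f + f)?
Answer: 621/10 ≈ 62.100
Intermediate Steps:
I(f) = (-4 + f)/(2*f) (I(f) = (-4 + f)/((2*f)) = (-4 + f)*(1/(2*f)) = (-4 + f)/(2*f))
(4**3 + 5)*I(-5) = (4**3 + 5)*((1/2)*(-4 - 5)/(-5)) = (64 + 5)*((1/2)*(-1/5)*(-9)) = 69*(9/10) = 621/10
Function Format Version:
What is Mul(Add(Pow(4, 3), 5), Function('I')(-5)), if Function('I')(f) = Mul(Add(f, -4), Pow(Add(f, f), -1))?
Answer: Rational(621, 10) ≈ 62.100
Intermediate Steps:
Function('I')(f) = Mul(Rational(1, 2), Pow(f, -1), Add(-4, f)) (Function('I')(f) = Mul(Add(-4, f), Pow(Mul(2, f), -1)) = Mul(Add(-4, f), Mul(Rational(1, 2), Pow(f, -1))) = Mul(Rational(1, 2), Pow(f, -1), Add(-4, f)))
Mul(Add(Pow(4, 3), 5), Function('I')(-5)) = Mul(Add(Pow(4, 3), 5), Mul(Rational(1, 2), Pow(-5, -1), Add(-4, -5))) = Mul(Add(64, 5), Mul(Rational(1, 2), Rational(-1, 5), -9)) = Mul(69, Rational(9, 10)) = Rational(621, 10)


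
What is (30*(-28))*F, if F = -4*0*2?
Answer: 0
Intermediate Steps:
F = 0 (F = 0*2 = 0)
(30*(-28))*F = (30*(-28))*0 = -840*0 = 0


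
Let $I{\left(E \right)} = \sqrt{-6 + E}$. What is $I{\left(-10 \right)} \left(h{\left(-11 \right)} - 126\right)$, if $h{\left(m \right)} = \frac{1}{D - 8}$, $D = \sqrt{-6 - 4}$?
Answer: $\frac{4 \left(1009 - 126 i \sqrt{10}\right)}{\sqrt{10} + 8 i} \approx 0.17093 - 504.43 i$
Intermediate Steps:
$D = i \sqrt{10}$ ($D = \sqrt{-10} = i \sqrt{10} \approx 3.1623 i$)
$h{\left(m \right)} = \frac{1}{-8 + i \sqrt{10}}$ ($h{\left(m \right)} = \frac{1}{i \sqrt{10} - 8} = \frac{1}{-8 + i \sqrt{10}}$)
$I{\left(-10 \right)} \left(h{\left(-11 \right)} - 126\right) = \sqrt{-6 - 10} \left(\left(- \frac{4}{37} - \frac{i \sqrt{10}}{74}\right) - 126\right) = \sqrt{-16} \left(- \frac{4666}{37} - \frac{i \sqrt{10}}{74}\right) = 4 i \left(- \frac{4666}{37} - \frac{i \sqrt{10}}{74}\right)$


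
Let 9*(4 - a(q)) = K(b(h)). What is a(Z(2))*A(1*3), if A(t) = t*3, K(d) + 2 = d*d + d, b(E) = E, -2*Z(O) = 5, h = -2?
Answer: 36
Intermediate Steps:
Z(O) = -5/2 (Z(O) = -1/2*5 = -5/2)
K(d) = -2 + d + d**2 (K(d) = -2 + (d*d + d) = -2 + (d**2 + d) = -2 + (d + d**2) = -2 + d + d**2)
a(q) = 4 (a(q) = 4 - (-2 - 2 + (-2)**2)/9 = 4 - (-2 - 2 + 4)/9 = 4 - 1/9*0 = 4 + 0 = 4)
A(t) = 3*t
a(Z(2))*A(1*3) = 4*(3*(1*3)) = 4*(3*3) = 4*9 = 36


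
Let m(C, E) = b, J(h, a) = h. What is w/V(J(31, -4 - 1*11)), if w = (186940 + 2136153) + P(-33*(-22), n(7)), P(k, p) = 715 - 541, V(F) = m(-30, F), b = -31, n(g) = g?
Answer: -2323267/31 ≈ -74944.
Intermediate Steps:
m(C, E) = -31
V(F) = -31
P(k, p) = 174
w = 2323267 (w = (186940 + 2136153) + 174 = 2323093 + 174 = 2323267)
w/V(J(31, -4 - 1*11)) = 2323267/(-31) = 2323267*(-1/31) = -2323267/31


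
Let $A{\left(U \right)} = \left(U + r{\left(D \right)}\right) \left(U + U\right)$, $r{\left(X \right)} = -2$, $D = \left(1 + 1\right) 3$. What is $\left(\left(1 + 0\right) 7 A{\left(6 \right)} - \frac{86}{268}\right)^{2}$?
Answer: $\frac{2023290361}{17956} \approx 1.1268 \cdot 10^{5}$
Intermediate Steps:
$D = 6$ ($D = 2 \cdot 3 = 6$)
$A{\left(U \right)} = 2 U \left(-2 + U\right)$ ($A{\left(U \right)} = \left(U - 2\right) \left(U + U\right) = \left(-2 + U\right) 2 U = 2 U \left(-2 + U\right)$)
$\left(\left(1 + 0\right) 7 A{\left(6 \right)} - \frac{86}{268}\right)^{2} = \left(\left(1 + 0\right) 7 \cdot 2 \cdot 6 \left(-2 + 6\right) - \frac{86}{268}\right)^{2} = \left(1 \cdot 7 \cdot 2 \cdot 6 \cdot 4 - \frac{43}{134}\right)^{2} = \left(7 \cdot 48 - \frac{43}{134}\right)^{2} = \left(336 - \frac{43}{134}\right)^{2} = \left(\frac{44981}{134}\right)^{2} = \frac{2023290361}{17956}$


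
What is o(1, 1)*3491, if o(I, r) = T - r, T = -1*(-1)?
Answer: 0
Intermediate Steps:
T = 1
o(I, r) = 1 - r
o(1, 1)*3491 = (1 - 1*1)*3491 = (1 - 1)*3491 = 0*3491 = 0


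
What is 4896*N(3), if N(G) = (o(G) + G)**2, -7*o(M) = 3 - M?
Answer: 44064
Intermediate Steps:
o(M) = -3/7 + M/7 (o(M) = -(3 - M)/7 = -3/7 + M/7)
N(G) = (-3/7 + 8*G/7)**2 (N(G) = ((-3/7 + G/7) + G)**2 = (-3/7 + 8*G/7)**2)
4896*N(3) = 4896*((-3 + 8*3)**2/49) = 4896*((-3 + 24)**2/49) = 4896*((1/49)*21**2) = 4896*((1/49)*441) = 4896*9 = 44064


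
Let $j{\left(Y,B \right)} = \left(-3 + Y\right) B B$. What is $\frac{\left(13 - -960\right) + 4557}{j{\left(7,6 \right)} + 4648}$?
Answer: $\frac{2765}{2396} \approx 1.154$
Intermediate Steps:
$j{\left(Y,B \right)} = B^{2} \left(-3 + Y\right)$ ($j{\left(Y,B \right)} = B \left(-3 + Y\right) B = B^{2} \left(-3 + Y\right)$)
$\frac{\left(13 - -960\right) + 4557}{j{\left(7,6 \right)} + 4648} = \frac{\left(13 - -960\right) + 4557}{6^{2} \left(-3 + 7\right) + 4648} = \frac{\left(13 + 960\right) + 4557}{36 \cdot 4 + 4648} = \frac{973 + 4557}{144 + 4648} = \frac{5530}{4792} = 5530 \cdot \frac{1}{4792} = \frac{2765}{2396}$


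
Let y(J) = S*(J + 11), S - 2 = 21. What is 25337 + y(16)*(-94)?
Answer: -33037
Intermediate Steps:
S = 23 (S = 2 + 21 = 23)
y(J) = 253 + 23*J (y(J) = 23*(J + 11) = 23*(11 + J) = 253 + 23*J)
25337 + y(16)*(-94) = 25337 + (253 + 23*16)*(-94) = 25337 + (253 + 368)*(-94) = 25337 + 621*(-94) = 25337 - 58374 = -33037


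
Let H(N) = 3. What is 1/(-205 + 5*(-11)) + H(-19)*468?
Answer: 365039/260 ≈ 1404.0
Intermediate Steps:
1/(-205 + 5*(-11)) + H(-19)*468 = 1/(-205 + 5*(-11)) + 3*468 = 1/(-205 - 55) + 1404 = 1/(-260) + 1404 = -1/260 + 1404 = 365039/260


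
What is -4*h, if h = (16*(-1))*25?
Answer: 1600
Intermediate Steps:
h = -400 (h = -16*25 = -400)
-4*h = -4*(-400) = 1600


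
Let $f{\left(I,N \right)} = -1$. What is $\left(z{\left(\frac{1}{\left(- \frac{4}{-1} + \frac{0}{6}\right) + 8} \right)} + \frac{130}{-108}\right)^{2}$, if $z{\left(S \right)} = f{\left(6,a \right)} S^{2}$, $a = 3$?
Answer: $\frac{273529}{186624} \approx 1.4657$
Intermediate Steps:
$z{\left(S \right)} = - S^{2}$
$\left(z{\left(\frac{1}{\left(- \frac{4}{-1} + \frac{0}{6}\right) + 8} \right)} + \frac{130}{-108}\right)^{2} = \left(- \left(\frac{1}{\left(- \frac{4}{-1} + \frac{0}{6}\right) + 8}\right)^{2} + \frac{130}{-108}\right)^{2} = \left(- \left(\frac{1}{\left(\left(-4\right) \left(-1\right) + 0 \cdot \frac{1}{6}\right) + 8}\right)^{2} + 130 \left(- \frac{1}{108}\right)\right)^{2} = \left(- \left(\frac{1}{\left(4 + 0\right) + 8}\right)^{2} - \frac{65}{54}\right)^{2} = \left(- \left(\frac{1}{4 + 8}\right)^{2} - \frac{65}{54}\right)^{2} = \left(- \left(\frac{1}{12}\right)^{2} - \frac{65}{54}\right)^{2} = \left(- \frac{1}{144} - \frac{65}{54}\right)^{2} = \left(- \frac{523}{432}\right)^{2} = \frac{273529}{186624}$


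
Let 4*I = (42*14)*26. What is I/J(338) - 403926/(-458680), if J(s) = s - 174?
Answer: 227414853/9402940 ≈ 24.186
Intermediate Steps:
I = 3822 (I = ((42*14)*26)/4 = (588*26)/4 = (¼)*15288 = 3822)
J(s) = -174 + s
I/J(338) - 403926/(-458680) = 3822/(-174 + 338) - 403926/(-458680) = 3822/164 - 403926*(-1/458680) = 3822*(1/164) + 201963/229340 = 1911/82 + 201963/229340 = 227414853/9402940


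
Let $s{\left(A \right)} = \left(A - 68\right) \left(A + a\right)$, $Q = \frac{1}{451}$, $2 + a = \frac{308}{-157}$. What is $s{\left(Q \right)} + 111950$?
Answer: $\frac{3583604439605}{31933957} \approx 1.1222 \cdot 10^{5}$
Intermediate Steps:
$a = - \frac{622}{157}$ ($a = -2 + \frac{308}{-157} = -2 + 308 \left(- \frac{1}{157}\right) = -2 - \frac{308}{157} = - \frac{622}{157} \approx -3.9618$)
$Q = \frac{1}{451} \approx 0.0022173$
$s{\left(A \right)} = \left(-68 + A\right) \left(- \frac{622}{157} + A\right)$ ($s{\left(A \right)} = \left(A - 68\right) \left(A - \frac{622}{157}\right) = \left(-68 + A\right) \left(- \frac{622}{157} + A\right)$)
$s{\left(Q \right)} + 111950 = \left(\frac{42296}{157} + \left(\frac{1}{451}\right)^{2} - \frac{11298}{70807}\right) + 111950 = \left(\frac{42296}{157} + \frac{1}{203401} - \frac{11298}{70807}\right) + 111950 = \frac{8597953455}{31933957} + 111950 = \frac{3583604439605}{31933957}$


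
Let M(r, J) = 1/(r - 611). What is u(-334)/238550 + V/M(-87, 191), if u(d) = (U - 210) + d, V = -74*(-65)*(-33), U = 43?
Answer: 26429798966499/238550 ≈ 1.1079e+8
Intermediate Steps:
M(r, J) = 1/(-611 + r)
V = -158730 (V = 4810*(-33) = -158730)
u(d) = -167 + d (u(d) = (43 - 210) + d = -167 + d)
u(-334)/238550 + V/M(-87, 191) = (-167 - 334)/238550 - 158730/(1/(-611 - 87)) = -501*1/238550 - 158730/(1/(-698)) = -501/238550 - 158730/(-1/698) = -501/238550 - 158730*(-698) = -501/238550 + 110793540 = 26429798966499/238550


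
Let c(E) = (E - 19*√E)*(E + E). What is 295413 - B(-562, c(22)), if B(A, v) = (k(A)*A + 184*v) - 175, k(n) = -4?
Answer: 115228 + 153824*√22 ≈ 8.3673e+5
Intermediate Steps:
c(E) = 2*E*(E - 19*√E) (c(E) = (E - 19*√E)*(2*E) = 2*E*(E - 19*√E))
B(A, v) = -175 - 4*A + 184*v (B(A, v) = (-4*A + 184*v) - 175 = -175 - 4*A + 184*v)
295413 - B(-562, c(22)) = 295413 - (-175 - 4*(-562) + 184*(-836*√22 + 2*22²)) = 295413 - (-175 + 2248 + 184*(-836*√22 + 2*484)) = 295413 - (-175 + 2248 + 184*(-836*√22 + 968)) = 295413 - (-175 + 2248 + 184*(968 - 836*√22)) = 295413 - (-175 + 2248 + (178112 - 153824*√22)) = 295413 - (180185 - 153824*√22) = 295413 + (-180185 + 153824*√22) = 115228 + 153824*√22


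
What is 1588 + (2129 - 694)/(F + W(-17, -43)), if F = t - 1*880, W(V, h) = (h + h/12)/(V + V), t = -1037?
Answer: 1240558796/781577 ≈ 1587.3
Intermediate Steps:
W(V, h) = 13*h/(24*V) (W(V, h) = (h + h*(1/12))/((2*V)) = (h + h/12)*(1/(2*V)) = (13*h/12)*(1/(2*V)) = 13*h/(24*V))
F = -1917 (F = -1037 - 1*880 = -1037 - 880 = -1917)
1588 + (2129 - 694)/(F + W(-17, -43)) = 1588 + (2129 - 694)/(-1917 + (13/24)*(-43)/(-17)) = 1588 + 1435/(-1917 + (13/24)*(-43)*(-1/17)) = 1588 + 1435/(-1917 + 559/408) = 1588 + 1435/(-781577/408) = 1588 + 1435*(-408/781577) = 1588 - 585480/781577 = 1240558796/781577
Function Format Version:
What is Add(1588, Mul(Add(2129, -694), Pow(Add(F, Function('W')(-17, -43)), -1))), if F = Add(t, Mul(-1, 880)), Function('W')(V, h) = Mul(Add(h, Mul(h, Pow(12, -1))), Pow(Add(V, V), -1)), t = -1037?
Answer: Rational(1240558796, 781577) ≈ 1587.3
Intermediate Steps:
Function('W')(V, h) = Mul(Rational(13, 24), h, Pow(V, -1)) (Function('W')(V, h) = Mul(Add(h, Mul(h, Rational(1, 12))), Pow(Mul(2, V), -1)) = Mul(Add(h, Mul(Rational(1, 12), h)), Mul(Rational(1, 2), Pow(V, -1))) = Mul(Mul(Rational(13, 12), h), Mul(Rational(1, 2), Pow(V, -1))) = Mul(Rational(13, 24), h, Pow(V, -1)))
F = -1917 (F = Add(-1037, Mul(-1, 880)) = Add(-1037, -880) = -1917)
Add(1588, Mul(Add(2129, -694), Pow(Add(F, Function('W')(-17, -43)), -1))) = Add(1588, Mul(Add(2129, -694), Pow(Add(-1917, Mul(Rational(13, 24), -43, Pow(-17, -1))), -1))) = Add(1588, Mul(1435, Pow(Add(-1917, Mul(Rational(13, 24), -43, Rational(-1, 17))), -1))) = Add(1588, Mul(1435, Pow(Add(-1917, Rational(559, 408)), -1))) = Add(1588, Mul(1435, Pow(Rational(-781577, 408), -1))) = Add(1588, Mul(1435, Rational(-408, 781577))) = Add(1588, Rational(-585480, 781577)) = Rational(1240558796, 781577)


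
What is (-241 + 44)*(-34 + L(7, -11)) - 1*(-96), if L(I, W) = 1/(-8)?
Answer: 54549/8 ≈ 6818.6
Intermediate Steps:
L(I, W) = -⅛
(-241 + 44)*(-34 + L(7, -11)) - 1*(-96) = (-241 + 44)*(-34 - ⅛) - 1*(-96) = -197*(-273/8) + 96 = 53781/8 + 96 = 54549/8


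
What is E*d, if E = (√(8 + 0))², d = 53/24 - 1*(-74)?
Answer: 1829/3 ≈ 609.67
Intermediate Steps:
d = 1829/24 (d = 53*(1/24) + 74 = 53/24 + 74 = 1829/24 ≈ 76.208)
E = 8 (E = (√8)² = (2*√2)² = 8)
E*d = 8*(1829/24) = 1829/3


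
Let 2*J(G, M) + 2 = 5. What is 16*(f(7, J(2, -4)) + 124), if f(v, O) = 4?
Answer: 2048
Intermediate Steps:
J(G, M) = 3/2 (J(G, M) = -1 + (½)*5 = -1 + 5/2 = 3/2)
16*(f(7, J(2, -4)) + 124) = 16*(4 + 124) = 16*128 = 2048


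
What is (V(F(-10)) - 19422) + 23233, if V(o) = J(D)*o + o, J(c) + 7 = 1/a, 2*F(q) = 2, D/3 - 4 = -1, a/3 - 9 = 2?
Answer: 125566/33 ≈ 3805.0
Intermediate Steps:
a = 33 (a = 27 + 3*2 = 27 + 6 = 33)
D = 9 (D = 12 + 3*(-1) = 12 - 3 = 9)
F(q) = 1 (F(q) = (½)*2 = 1)
J(c) = -230/33 (J(c) = -7 + 1/33 = -230/33)
V(o) = -197*o/33 (V(o) = -230*o/33 + o = -197*o/33)
(V(F(-10)) - 19422) + 23233 = (-197/33*1 - 19422) + 23233 = (-197/33 - 19422) + 23233 = -641123/33 + 23233 = 125566/33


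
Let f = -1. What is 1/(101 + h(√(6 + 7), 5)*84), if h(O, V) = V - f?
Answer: 1/605 ≈ 0.0016529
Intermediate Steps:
h(O, V) = 1 + V (h(O, V) = V - 1*(-1) = V + 1 = 1 + V)
1/(101 + h(√(6 + 7), 5)*84) = 1/(101 + (1 + 5)*84) = 1/(101 + 6*84) = 1/(101 + 504) = 1/605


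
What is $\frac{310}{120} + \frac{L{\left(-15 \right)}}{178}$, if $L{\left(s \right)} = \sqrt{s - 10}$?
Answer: $\frac{31}{12} + \frac{5 i}{178} \approx 2.5833 + 0.02809 i$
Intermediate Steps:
$L{\left(s \right)} = \sqrt{-10 + s}$
$\frac{310}{120} + \frac{L{\left(-15 \right)}}{178} = \frac{310}{120} + \frac{\sqrt{-10 - 15}}{178} = 310 \cdot \frac{1}{120} + \sqrt{-25} \cdot \frac{1}{178} = \frac{31}{12} + 5 i \frac{1}{178} = \frac{31}{12} + \frac{5 i}{178}$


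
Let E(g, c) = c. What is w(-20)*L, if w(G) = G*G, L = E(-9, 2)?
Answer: 800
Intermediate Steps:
L = 2
w(G) = G²
w(-20)*L = (-20)²*2 = 400*2 = 800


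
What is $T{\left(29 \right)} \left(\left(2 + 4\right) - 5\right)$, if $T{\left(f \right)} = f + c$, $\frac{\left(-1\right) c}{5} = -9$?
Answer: $74$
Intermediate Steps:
$c = 45$ ($c = \left(-5\right) \left(-9\right) = 45$)
$T{\left(f \right)} = 45 + f$ ($T{\left(f \right)} = f + 45 = 45 + f$)
$T{\left(29 \right)} \left(\left(2 + 4\right) - 5\right) = \left(45 + 29\right) \left(\left(2 + 4\right) - 5\right) = 74 \left(6 - 5\right) = 74 \cdot 1 = 74$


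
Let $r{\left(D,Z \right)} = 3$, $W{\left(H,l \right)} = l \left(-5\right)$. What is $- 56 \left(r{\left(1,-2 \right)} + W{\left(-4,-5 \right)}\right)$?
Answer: $-1568$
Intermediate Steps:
$W{\left(H,l \right)} = - 5 l$
$- 56 \left(r{\left(1,-2 \right)} + W{\left(-4,-5 \right)}\right) = - 56 \left(3 - -25\right) = - 56 \left(3 + 25\right) = \left(-56\right) 28 = -1568$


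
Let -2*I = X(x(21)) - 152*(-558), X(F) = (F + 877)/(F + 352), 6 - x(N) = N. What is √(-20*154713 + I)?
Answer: 7*I*√7269967211/337 ≈ 1771.1*I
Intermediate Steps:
x(N) = 6 - N
X(F) = (877 + F)/(352 + F)
I = -14291927/337 (I = -((877 + (6 - 1*21))/(352 + (6 - 1*21)) - 152*(-558))/2 = -((877 + (6 - 21))/(352 + (6 - 21)) - 1*(-84816))/2 = -((877 - 15)/(352 - 15) + 84816)/2 = -(862/337 + 84816)/2 = -½*28583854/337 = -14291927/337 ≈ -42409.)
√(-20*154713 + I) = √(-20*154713 - 14291927/337) = √(-3094260 - 14291927/337) = √(-1057057547/337) = 7*I*√7269967211/337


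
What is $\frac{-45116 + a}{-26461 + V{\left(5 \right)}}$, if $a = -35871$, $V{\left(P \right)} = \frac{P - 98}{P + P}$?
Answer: $\frac{809870}{264703} \approx 3.0595$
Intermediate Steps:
$V{\left(P \right)} = \frac{-98 + P}{2 P}$
$\frac{-45116 + a}{-26461 + V{\left(5 \right)}} = \frac{-45116 - 35871}{-26461 + \frac{-98 + 5}{2 \cdot 5}} = - \frac{80987}{-26461 + \frac{1}{2} \cdot \frac{1}{5} \left(-93\right)} = - \frac{80987}{-26461 - \frac{93}{10}} = - \frac{80987}{- \frac{264703}{10}} = \left(-80987\right) \left(- \frac{10}{264703}\right) = \frac{809870}{264703}$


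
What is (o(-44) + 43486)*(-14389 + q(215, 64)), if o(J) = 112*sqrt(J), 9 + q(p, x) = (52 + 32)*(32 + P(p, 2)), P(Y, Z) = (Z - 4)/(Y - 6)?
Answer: -106434507188/209 - 548252992*I*sqrt(11)/209 ≈ -5.0926e+8 - 8.7002e+6*I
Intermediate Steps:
P(Y, Z) = (-4 + Z)/(-6 + Y)
q(p, x) = 2679 - 168/(-6 + p) (q(p, x) = -9 + (52 + 32)*(32 + (-4 + 2)/(-6 + p)) = -9 + 84*(32 - 2/(-6 + p)) = -9 + (2688 - 168/(-6 + p)) = 2679 - 168/(-6 + p))
(o(-44) + 43486)*(-14389 + q(215, 64)) = (112*sqrt(-44) + 43486)*(-14389 + 3*(-5414 + 893*215)/(-6 + 215)) = (112*(2*I*sqrt(11)) + 43486)*(-14389 + 3*(-5414 + 191995)/209) = (224*I*sqrt(11) + 43486)*(-14389 + 3*(1/209)*186581) = (43486 + 224*I*sqrt(11))*(-14389 + 559743/209) = (43486 + 224*I*sqrt(11))*(-2447558/209) = -106434507188/209 - 548252992*I*sqrt(11)/209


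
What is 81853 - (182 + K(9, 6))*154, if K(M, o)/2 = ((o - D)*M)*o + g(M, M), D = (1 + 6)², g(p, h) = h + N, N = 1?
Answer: 765921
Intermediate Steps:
g(p, h) = 1 + h (g(p, h) = h + 1 = 1 + h)
D = 49 (D = 7² = 49)
K(M, o) = 2 + 2*M + 2*M*o*(-49 + o) (K(M, o) = 2*(((o - 1*49)*M)*o + (1 + M)) = 2*(((o - 49)*M)*o + (1 + M)) = 2*(((-49 + o)*M)*o + (1 + M)) = 2*((M*(-49 + o))*o + (1 + M)) = 2*(M*o*(-49 + o) + (1 + M)) = 2*(1 + M + M*o*(-49 + o)) = 2 + 2*M + 2*M*o*(-49 + o))
81853 - (182 + K(9, 6))*154 = 81853 - (182 + (2 + 2*9 - 98*9*6 + 2*9*6²))*154 = 81853 - (182 + (2 + 18 - 5292 + 2*9*36))*154 = 81853 - (182 + (2 + 18 - 5292 + 648))*154 = 81853 - (182 - 4624)*154 = 81853 - (-4442)*154 = 81853 - 1*(-684068) = 81853 + 684068 = 765921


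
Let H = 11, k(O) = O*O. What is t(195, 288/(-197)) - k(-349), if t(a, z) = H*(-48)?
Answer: -122329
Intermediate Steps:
k(O) = O²
t(a, z) = -528 (t(a, z) = 11*(-48) = -528)
t(195, 288/(-197)) - k(-349) = -528 - 1*(-349)² = -528 - 1*121801 = -528 - 121801 = -122329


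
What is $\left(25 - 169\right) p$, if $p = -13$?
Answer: $1872$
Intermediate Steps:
$\left(25 - 169\right) p = \left(25 - 169\right) \left(-13\right) = \left(-144\right) \left(-13\right) = 1872$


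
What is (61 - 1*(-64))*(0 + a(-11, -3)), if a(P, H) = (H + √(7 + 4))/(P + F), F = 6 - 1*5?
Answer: 75/2 - 25*√11/2 ≈ -3.9578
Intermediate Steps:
F = 1 (F = 6 - 5 = 1)
a(P, H) = (H + √11)/(1 + P) (a(P, H) = (H + √(7 + 4))/(P + 1) = (H + √11)/(1 + P))
(61 - 1*(-64))*(0 + a(-11, -3)) = (61 - 1*(-64))*(0 + (-3 + √11)/(1 - 11)) = (61 + 64)*(0 + (-3 + √11)/(-10)) = 125*(0 - (-3 + √11)/10) = 125*(0 + (3/10 - √11/10)) = 125*(3/10 - √11/10) = 75/2 - 25*√11/2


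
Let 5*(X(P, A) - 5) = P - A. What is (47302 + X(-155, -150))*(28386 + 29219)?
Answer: 2725062130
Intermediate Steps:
X(P, A) = 5 - A/5 + P/5 (X(P, A) = 5 + (P - A)/5 = 5 + (-A/5 + P/5) = 5 - A/5 + P/5)
(47302 + X(-155, -150))*(28386 + 29219) = (47302 + (5 - 1/5*(-150) + (1/5)*(-155)))*(28386 + 29219) = (47302 + (5 + 30 - 31))*57605 = (47302 + 4)*57605 = 47306*57605 = 2725062130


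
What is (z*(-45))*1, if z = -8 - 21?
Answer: 1305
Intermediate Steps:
z = -29
(z*(-45))*1 = -29*(-45)*1 = 1305*1 = 1305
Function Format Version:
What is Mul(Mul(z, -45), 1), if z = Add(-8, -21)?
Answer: 1305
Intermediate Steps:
z = -29
Mul(Mul(z, -45), 1) = Mul(Mul(-29, -45), 1) = Mul(1305, 1) = 1305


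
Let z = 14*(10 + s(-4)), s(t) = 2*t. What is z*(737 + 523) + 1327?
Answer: 36607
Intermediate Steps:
z = 28 (z = 14*(10 + 2*(-4)) = 14*(10 - 8) = 14*2 = 28)
z*(737 + 523) + 1327 = 28*(737 + 523) + 1327 = 28*1260 + 1327 = 35280 + 1327 = 36607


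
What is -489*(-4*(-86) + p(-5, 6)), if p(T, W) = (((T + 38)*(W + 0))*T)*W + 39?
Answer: 2717373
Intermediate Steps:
p(T, W) = 39 + T*W²*(38 + T) (p(T, W) = (((38 + T)*W)*T)*W + 39 = ((W*(38 + T))*T)*W + 39 = (T*W*(38 + T))*W + 39 = T*W²*(38 + T) + 39 = 39 + T*W²*(38 + T))
-489*(-4*(-86) + p(-5, 6)) = -489*(-4*(-86) + (39 + (-5)²*6² + 38*(-5)*6²)) = -489*(344 + (39 + 25*36 + 38*(-5)*36)) = -489*(344 + (39 + 900 - 6840)) = -489*(344 - 5901) = -489*(-5557) = 2717373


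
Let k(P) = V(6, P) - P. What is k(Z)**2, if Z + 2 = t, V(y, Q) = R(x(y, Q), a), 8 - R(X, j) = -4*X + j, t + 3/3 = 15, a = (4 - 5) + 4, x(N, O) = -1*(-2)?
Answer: 1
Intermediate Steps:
x(N, O) = 2
a = 3 (a = -1 + 4 = 3)
t = 14 (t = -1 + 15 = 14)
R(X, j) = 8 - j + 4*X (R(X, j) = 8 - (-4*X + j) = 8 - (j - 4*X) = 8 + (-j + 4*X) = 8 - j + 4*X)
V(y, Q) = 13 (V(y, Q) = 8 - 1*3 + 4*2 = 8 - 3 + 8 = 13)
Z = 12 (Z = -2 + 14 = 12)
k(P) = 13 - P
k(Z)**2 = (13 - 1*12)**2 = (13 - 12)**2 = 1**2 = 1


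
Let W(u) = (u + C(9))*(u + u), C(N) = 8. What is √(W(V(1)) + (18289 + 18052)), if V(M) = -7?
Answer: √36327 ≈ 190.60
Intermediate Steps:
W(u) = 2*u*(8 + u) (W(u) = (u + 8)*(u + u) = (8 + u)*(2*u) = 2*u*(8 + u))
√(W(V(1)) + (18289 + 18052)) = √(2*(-7)*(8 - 7) + (18289 + 18052)) = √(2*(-7)*1 + 36341) = √(-14 + 36341) = √36327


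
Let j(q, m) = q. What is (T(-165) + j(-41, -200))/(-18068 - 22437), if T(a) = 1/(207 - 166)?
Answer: 336/332141 ≈ 0.0010116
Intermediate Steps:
T(a) = 1/41
(T(-165) + j(-41, -200))/(-18068 - 22437) = (1/41 - 41)/(-18068 - 22437) = -1680/41/(-40505) = -1680/41*(-1/40505) = 336/332141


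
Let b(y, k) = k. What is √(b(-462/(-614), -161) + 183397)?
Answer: 2*√45809 ≈ 428.06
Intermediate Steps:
√(b(-462/(-614), -161) + 183397) = √(-161 + 183397) = √183236 = 2*√45809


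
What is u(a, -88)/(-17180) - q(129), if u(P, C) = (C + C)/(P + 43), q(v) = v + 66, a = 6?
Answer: -41038681/210455 ≈ -195.00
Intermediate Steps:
q(v) = 66 + v
u(P, C) = 2*C/(43 + P) (u(P, C) = (2*C)/(43 + P) = 2*C/(43 + P))
u(a, -88)/(-17180) - q(129) = (2*(-88)/(43 + 6))/(-17180) - (66 + 129) = (2*(-88)/49)*(-1/17180) - 1*195 = (2*(-88)*(1/49))*(-1/17180) - 195 = -176/49*(-1/17180) - 195 = 44/210455 - 195 = -41038681/210455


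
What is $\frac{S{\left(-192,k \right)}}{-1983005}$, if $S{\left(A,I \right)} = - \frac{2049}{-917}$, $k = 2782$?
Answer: $- \frac{2049}{1818415585} \approx -1.1268 \cdot 10^{-6}$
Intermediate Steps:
$S{\left(A,I \right)} = \frac{2049}{917}$ ($S{\left(A,I \right)} = \left(-2049\right) \left(- \frac{1}{917}\right) = \frac{2049}{917}$)
$\frac{S{\left(-192,k \right)}}{-1983005} = \frac{2049}{917 \left(-1983005\right)} = \frac{2049}{917} \left(- \frac{1}{1983005}\right) = - \frac{2049}{1818415585}$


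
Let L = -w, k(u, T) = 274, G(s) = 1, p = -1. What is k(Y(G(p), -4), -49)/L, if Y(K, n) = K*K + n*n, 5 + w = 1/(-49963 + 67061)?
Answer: 4684852/85489 ≈ 54.801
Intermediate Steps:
w = -85489/17098 (w = -5 + 1/(-49963 + 67061) = -5 + 1/17098 = -85489/17098 ≈ -4.9999)
Y(K, n) = K² + n²
L = 85489/17098 (L = -1*(-85489/17098) = 85489/17098 ≈ 4.9999)
k(Y(G(p), -4), -49)/L = 274/(85489/17098) = 274*(17098/85489) = 4684852/85489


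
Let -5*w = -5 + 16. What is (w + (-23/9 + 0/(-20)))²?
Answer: 45796/2025 ≈ 22.615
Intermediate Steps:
w = -11/5 (w = -(-5 + 16)/5 = -⅕*11 = -11/5 ≈ -2.2000)
(w + (-23/9 + 0/(-20)))² = (-11/5 + (-23/9 + 0/(-20)))² = (-11/5 + (-23*⅑ + 0*(-1/20)))² = (-11/5 + (-23/9 + 0))² = (-11/5 - 23/9)² = (-214/45)² = 45796/2025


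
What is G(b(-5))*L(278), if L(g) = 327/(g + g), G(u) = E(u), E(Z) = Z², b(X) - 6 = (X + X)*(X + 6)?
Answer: 1308/139 ≈ 9.4101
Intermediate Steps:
b(X) = 6 + 2*X*(6 + X) (b(X) = 6 + (X + X)*(X + 6) = 6 + (2*X)*(6 + X) = 6 + 2*X*(6 + X))
G(u) = u²
L(g) = 327/(2*g) (L(g) = 327/((2*g)) = 327*(1/(2*g)) = 327/(2*g))
G(b(-5))*L(278) = (6 + 2*(-5)² + 12*(-5))²*((327/2)/278) = (6 + 2*25 - 60)²*((327/2)*(1/278)) = (6 + 50 - 60)²*(327/556) = (-4)²*(327/556) = 16*(327/556) = 1308/139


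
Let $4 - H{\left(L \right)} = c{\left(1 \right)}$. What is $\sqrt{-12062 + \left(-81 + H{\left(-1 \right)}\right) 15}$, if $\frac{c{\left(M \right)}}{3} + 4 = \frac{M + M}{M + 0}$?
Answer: $i \sqrt{13127} \approx 114.57 i$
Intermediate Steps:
$c{\left(M \right)} = -6$ ($c{\left(M \right)} = -12 + 3 \frac{M + M}{M + 0} = -12 + 3 \frac{2 M}{M} = -12 + 3 \cdot 2 = -12 + 6 = -6$)
$H{\left(L \right)} = 10$ ($H{\left(L \right)} = 4 - -6 = 4 + 6 = 10$)
$\sqrt{-12062 + \left(-81 + H{\left(-1 \right)}\right) 15} = \sqrt{-12062 + \left(-81 + 10\right) 15} = \sqrt{-12062 - 1065} = \sqrt{-13127} = i \sqrt{13127}$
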